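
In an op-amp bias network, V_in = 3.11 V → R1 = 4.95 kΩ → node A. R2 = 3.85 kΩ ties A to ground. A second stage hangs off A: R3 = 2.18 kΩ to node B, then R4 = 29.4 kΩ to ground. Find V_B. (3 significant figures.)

V_B ≈ 1.19 V

The second stage (R3 + R4 = 31.58 kΩ) loads node A in parallel with R2.
R2 ‖ (R3+R4) = 3.432 kΩ.
First divider: V_A = V_in · 3.432/(4.95 + 3.432) = 1.273 V.
Then the unloaded second divider: V_B = V_A × R4/(R3+R4) = 1.273 × 0.9310 = 1.185 V.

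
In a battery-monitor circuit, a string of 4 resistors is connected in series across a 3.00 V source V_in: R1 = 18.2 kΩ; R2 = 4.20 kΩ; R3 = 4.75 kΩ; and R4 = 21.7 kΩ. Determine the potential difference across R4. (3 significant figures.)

ΣR = 18.2 + 4.20 + 4.75 + 21.7 = 48.85 kΩ.
Voltage divider: V = V_in · (21.70 / 48.85) = 3.00 × 0.4442 = 1.333 V.

V ≈ 1.33 V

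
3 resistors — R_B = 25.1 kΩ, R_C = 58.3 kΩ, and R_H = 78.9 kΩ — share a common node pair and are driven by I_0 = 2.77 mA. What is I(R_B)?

ΣG = 1/25.1 + 1/58.3 + 1/78.9 = 0.06967.
By the current-divider rule, I = I_0 · G_k/ΣG = 2.77 × 0.5719 = 1.584 mA.

I ≈ 1.58 mA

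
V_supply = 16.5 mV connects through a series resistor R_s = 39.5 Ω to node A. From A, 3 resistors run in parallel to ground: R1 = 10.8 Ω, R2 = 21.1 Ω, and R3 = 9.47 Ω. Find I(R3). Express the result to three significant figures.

I ≈ 0.163 mA

Parallel bank: R_p = 1/(1/10.8 + 1/21.1 + 1/9.47) = 4.072 Ω.
Node voltage V_A = V_supply · R_p/(R_s + R_p) = 16.5 × 0.09345 = 1.542 mV.
Branch current I = V_A/R3 = 1.542/9.47 = 0.1628 mA.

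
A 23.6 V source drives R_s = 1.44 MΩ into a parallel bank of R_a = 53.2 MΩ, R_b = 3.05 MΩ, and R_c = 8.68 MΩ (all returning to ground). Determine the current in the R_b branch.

Equivalent of the parallel group: R_p = 2.165 MΩ.
Node voltage V_A = V_s · R_p/(R_s + R_p) = 23.6 × 0.6006 = 14.17 V.
Branch current I = V_A/R_b = 14.17/3.05 = 4.647 µA.
(Check via current divider: I_total = 6.546 µA; share G_k/ΣG = 0.7099 → same result.)

I ≈ 4.65 µA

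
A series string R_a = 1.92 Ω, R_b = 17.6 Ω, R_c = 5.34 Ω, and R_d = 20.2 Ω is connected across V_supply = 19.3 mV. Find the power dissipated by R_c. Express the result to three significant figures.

ΣR = 45.06 Ω → I = 19.3/45.06 = 0.4283 mA.
P(R_c) = I²·R_c = (0.4283)² × 5.34 = 0.9797 µW.

P ≈ 0.980 µW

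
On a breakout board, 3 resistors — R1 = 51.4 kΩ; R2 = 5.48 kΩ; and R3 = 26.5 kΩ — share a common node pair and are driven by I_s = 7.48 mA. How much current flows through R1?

Total conductance ΣG = 1/51.4 + 1/5.48 + 1/26.5 = 0.2397 (units of 1/kΩ).
Current divider: I(R1) = I_s · G_k/ΣG = 7.48 × (0.01946/0.2397) = 7.48 × 0.08117 = 0.6072 mA.

I ≈ 0.607 mA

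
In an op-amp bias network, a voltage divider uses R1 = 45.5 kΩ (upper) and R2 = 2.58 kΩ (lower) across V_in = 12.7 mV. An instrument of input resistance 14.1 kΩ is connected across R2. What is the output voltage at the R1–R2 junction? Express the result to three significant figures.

V_out ≈ 0.581 mV

The load sits in parallel with R2, giving an effective lower resistance R2' = R2·R_L/(R2+R_L) = 2.181 kΩ.
Now apply the divider: V_out = 12.7 × 0.04574 = 0.5809 mV.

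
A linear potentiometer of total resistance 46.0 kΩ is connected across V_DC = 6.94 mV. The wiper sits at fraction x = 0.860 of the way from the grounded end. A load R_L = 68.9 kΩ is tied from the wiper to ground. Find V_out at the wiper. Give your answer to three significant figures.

V_out ≈ 5.52 mV

Lower segment x·R_p = 39.56 kΩ; upper segment (1−x)·R_p = 6.440 kΩ.
Lower segment in parallel with the load: 39.56 ‖ 68.9 = 25.13 kΩ.
V_out = 6.94 × 25.13/(6.440 + 25.13) = 5.524 mV.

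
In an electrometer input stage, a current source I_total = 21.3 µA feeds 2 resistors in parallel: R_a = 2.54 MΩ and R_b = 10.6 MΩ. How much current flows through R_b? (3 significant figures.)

I ≈ 4.12 µA

For two parallel branches, I_k = I_total · (other R)/(sum of R).
I(R_b) = 21.3 × 2.54/(2.54 + 10.6) = 21.3 × 0.1933 = 4.117 µA.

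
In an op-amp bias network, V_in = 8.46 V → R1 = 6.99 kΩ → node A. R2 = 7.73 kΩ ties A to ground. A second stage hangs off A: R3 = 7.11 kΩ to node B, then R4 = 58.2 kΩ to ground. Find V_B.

Node A sees R2 in parallel with the series input of stage 2, R3 + R4 = 65.31 kΩ.
R2 ‖ (R3+R4) = 6.912 kΩ.
First divider: V_A = V_in · 6.912/(6.99 + 6.912) = 4.206 V.
Then the unloaded second divider: V_B = V_A × R4/(R3+R4) = 4.206 × 0.8911 = 3.748 V.

V_B ≈ 3.75 V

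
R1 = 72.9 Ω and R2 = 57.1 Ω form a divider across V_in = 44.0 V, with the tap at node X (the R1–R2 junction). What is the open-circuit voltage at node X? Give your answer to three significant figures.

V_th ≈ 19.3 V

V_th is the unloaded tap voltage: V_in · R2/(R1+R2) = 44.0 × 0.4392 = 19.33 V.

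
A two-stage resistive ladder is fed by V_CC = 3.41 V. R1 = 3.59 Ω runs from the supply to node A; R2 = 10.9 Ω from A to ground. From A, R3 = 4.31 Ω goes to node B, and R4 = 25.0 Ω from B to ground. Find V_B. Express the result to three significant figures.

The second stage (R3 + R4 = 29.31 Ω) loads node A in parallel with R2.
Effective lower resistance at A: R2 ‖ 29.31 = 7.945 Ω.
First divider: V_A = V_CC · 7.945/(3.59 + 7.945) = 2.349 V.
V_B = V_A × 0.8530 = 2.003 V.

V_B ≈ 2.00 V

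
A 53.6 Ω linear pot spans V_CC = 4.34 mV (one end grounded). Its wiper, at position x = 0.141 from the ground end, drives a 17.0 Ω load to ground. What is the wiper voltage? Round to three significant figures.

V_out ≈ 0.443 mV

Split the track: R_lower = x·R_p = 7.558 Ω, R_upper = (1−x)·R_p = 46.04 Ω.
(x·R_p) ‖ R_L = 5.232 Ω.
V_out = 4.34 × 5.232/(46.04 + 5.232) = 0.4428 mV.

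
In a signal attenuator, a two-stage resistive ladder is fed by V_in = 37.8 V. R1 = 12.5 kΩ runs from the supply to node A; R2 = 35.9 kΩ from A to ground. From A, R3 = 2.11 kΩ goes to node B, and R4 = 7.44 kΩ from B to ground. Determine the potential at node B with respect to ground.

The second stage (R3 + R4 = 9.550 kΩ) loads node A in parallel with R2.
R2 ‖ (R3+R4) = 7.543 kΩ.
First divider: V_A = V_in · 7.543/(12.5 + 7.543) = 14.23 V.
Then the unloaded second divider: V_B = V_A × R4/(R3+R4) = 14.23 × 0.7791 = 11.08 V.

V_B ≈ 11.1 V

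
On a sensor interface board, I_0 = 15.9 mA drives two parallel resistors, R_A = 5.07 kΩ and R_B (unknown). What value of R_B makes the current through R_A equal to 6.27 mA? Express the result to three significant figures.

R_B ≈ 3.30 kΩ

The fraction through R_A equals R_B/(R_A+R_B).
6.27/15.9 = R_B/(R_A + R_B) → R_B = R_A · (0.3943)/(1 − 0.3943) = 5.07 × 0.6511 = 3.301 kΩ.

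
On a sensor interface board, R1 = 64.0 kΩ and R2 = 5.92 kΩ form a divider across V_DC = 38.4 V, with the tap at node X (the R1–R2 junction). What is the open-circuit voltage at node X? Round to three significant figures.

With X open, the divider is unloaded: V_th = 38.4 × 5.92/69.92 = 3.251 V.

V_th ≈ 3.25 V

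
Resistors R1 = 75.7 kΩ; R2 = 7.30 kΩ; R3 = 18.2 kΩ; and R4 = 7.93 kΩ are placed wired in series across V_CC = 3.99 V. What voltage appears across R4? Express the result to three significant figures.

V ≈ 0.290 V

Total series resistance ΣR = 75.7 + 7.30 + 18.2 + 7.93 = 109.1 kΩ.
By the voltage-divider rule, V = 3.99 × 7.930/109.1 = 0.2899 V.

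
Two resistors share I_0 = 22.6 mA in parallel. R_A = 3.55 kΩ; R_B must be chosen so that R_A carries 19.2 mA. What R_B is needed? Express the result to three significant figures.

In a two-way split, I_A/I_0 = R_B/(R_A + R_B).
19.2/22.6 = R_B/(R_A + R_B) → R_B = R_A · (0.8496)/(1 − 0.8496) = 3.55 × 5.647 = 20.05 kΩ.

R_B ≈ 20.0 kΩ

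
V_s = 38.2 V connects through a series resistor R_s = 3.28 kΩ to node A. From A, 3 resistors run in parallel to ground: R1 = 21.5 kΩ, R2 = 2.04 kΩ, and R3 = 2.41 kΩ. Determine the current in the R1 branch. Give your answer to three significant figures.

I ≈ 0.431 mA

Equivalent of the parallel group: R_p = 1.051 kΩ.
V_A by voltage divider: V_A = 38.2 × 1.051/(3.28 + 1.051) = 9.269 V.
Branch current I = V_A/R1 = 9.269/21.5 = 0.4311 mA.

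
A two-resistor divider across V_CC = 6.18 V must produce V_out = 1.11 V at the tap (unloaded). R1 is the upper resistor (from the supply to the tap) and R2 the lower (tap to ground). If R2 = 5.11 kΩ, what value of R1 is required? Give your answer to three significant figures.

R1 ≈ 23.3 kΩ

V_out/V_CC = R2/(R1+R2) = 0.1796.
So R1 = R2 · (V_CC/V_out − 1) = 5.11 × (6.18/1.11 − 1) = 5.11 × 4.568 = 23.34 kΩ.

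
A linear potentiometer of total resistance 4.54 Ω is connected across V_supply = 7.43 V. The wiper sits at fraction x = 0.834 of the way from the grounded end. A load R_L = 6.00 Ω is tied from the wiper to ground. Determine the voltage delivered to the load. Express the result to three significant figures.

Split the track: R_lower = x·R_p = 3.786 Ω, R_upper = (1−x)·R_p = 0.7536 Ω.
R_L loads the lower segment: effective lower R = 2.321 Ω.
V_out = 7.43 × 2.321/(0.7536 + 2.321) = 5.609 V.

V_out ≈ 5.61 V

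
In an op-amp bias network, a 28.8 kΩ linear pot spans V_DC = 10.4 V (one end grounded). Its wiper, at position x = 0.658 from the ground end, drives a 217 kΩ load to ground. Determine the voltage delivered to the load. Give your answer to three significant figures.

Lower segment x·R_p = 18.95 kΩ; upper segment (1−x)·R_p = 9.850 kΩ.
R_L loads the lower segment: effective lower R = 17.43 kΩ.
Loaded-divider output: V_out = 10.4 × 0.6389 = 6.645 V.
(Unloaded: V_out = x·V_DC = 6.84 V.)

V_out ≈ 6.64 V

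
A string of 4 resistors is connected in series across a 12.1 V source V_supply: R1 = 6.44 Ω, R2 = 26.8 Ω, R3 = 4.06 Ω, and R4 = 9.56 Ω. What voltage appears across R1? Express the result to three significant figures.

V ≈ 1.66 V

Total series resistance ΣR = 6.44 + 26.8 + 4.06 + 9.56 = 46.86 Ω.
By the voltage-divider rule, V = 12.1 × 6.440/46.86 = 1.663 V.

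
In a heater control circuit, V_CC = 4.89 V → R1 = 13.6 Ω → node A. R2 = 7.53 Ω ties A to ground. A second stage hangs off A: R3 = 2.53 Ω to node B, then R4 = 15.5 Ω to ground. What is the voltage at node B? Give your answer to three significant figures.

The second stage (R3 + R4 = 18.03 Ω) loads node A in parallel with R2.
Effective lower resistance at A: R2 ‖ 18.03 = 5.312 Ω.
First divider: V_A = V_CC · 5.312/(13.6 + 5.312) = 1.373 V.
Stage 2 is unloaded, so V_B = V_A · R4/(R3+R4) = 1.373 × 15.5/18.03 = 1.181 V.

V_B ≈ 1.18 V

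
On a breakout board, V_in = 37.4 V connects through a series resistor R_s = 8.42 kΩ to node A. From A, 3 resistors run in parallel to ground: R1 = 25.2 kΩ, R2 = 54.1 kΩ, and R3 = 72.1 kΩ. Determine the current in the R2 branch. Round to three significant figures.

I ≈ 0.430 mA

Equivalent of the parallel group: R_p = 13.88 kΩ.
Node voltage V_A = V_in · R_p/(R_s + R_p) = 37.4 × 0.6225 = 23.28 V.
Branch current I = V_A/R2 = 23.28/54.1 = 0.4303 mA.
(Check via current divider: I_total = 1.677 mA; share G_k/ΣG = 0.2566 → same result.)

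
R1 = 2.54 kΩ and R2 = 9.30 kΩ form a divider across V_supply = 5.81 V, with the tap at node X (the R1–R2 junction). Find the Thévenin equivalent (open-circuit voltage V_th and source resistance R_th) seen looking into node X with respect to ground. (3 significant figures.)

V_th is the unloaded tap voltage: V_supply · R2/(R1+R2) = 5.81 × 0.7855 = 4.564 V.
Looking into X with the source shorted: R_th = R1·R2/(R1+R2) = 2.540 × 9.30/11.84 = 1.995 kΩ.

V_th ≈ 4.56 V, R_th ≈ 2.00 kΩ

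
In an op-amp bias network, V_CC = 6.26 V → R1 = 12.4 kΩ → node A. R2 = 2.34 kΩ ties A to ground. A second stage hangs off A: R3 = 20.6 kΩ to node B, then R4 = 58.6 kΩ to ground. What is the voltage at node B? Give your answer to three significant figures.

V_B ≈ 0.717 V

Node A sees R2 in parallel with the series input of stage 2, R3 + R4 = 79.20 kΩ.
Effective lower resistance at A: R2 ‖ 79.20 = 2.273 kΩ.
V_A = 6.26 × 2.273/(12.4 + 2.273) = 0.9697 V.
Then the unloaded second divider: V_B = V_A × R4/(R3+R4) = 0.9697 × 0.7399 = 0.7175 V.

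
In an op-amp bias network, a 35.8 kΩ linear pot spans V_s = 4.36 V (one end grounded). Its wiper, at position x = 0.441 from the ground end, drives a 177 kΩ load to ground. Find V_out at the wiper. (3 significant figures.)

The pot divides into 20.01 kΩ above the wiper and 15.79 kΩ below.
Lower segment in parallel with the load: 15.79 ‖ 177 = 14.49 kΩ.
V_out = 4.36 × 14.49/(20.01 + 14.49) = 1.831 V.

V_out ≈ 1.83 V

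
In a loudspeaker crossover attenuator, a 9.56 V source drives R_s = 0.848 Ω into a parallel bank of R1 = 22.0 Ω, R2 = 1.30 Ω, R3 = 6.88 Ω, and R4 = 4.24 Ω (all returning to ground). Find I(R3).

Equivalent of the parallel group: R_p = 0.8362 Ω.
Node voltage V_A = V_s · R_p/(R_s + R_p) = 9.56 × 0.4965 = 4.747 V.
I(R3) = V_A / R3 = 4.747/6.88 = 0.6899 A.

I ≈ 0.690 A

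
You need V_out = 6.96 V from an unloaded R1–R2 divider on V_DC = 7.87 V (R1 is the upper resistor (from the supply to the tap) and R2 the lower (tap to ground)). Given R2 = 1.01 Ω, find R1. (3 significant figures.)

The divider ratio is R2/(R1+R2) = 6.96/7.87 = 0.8844.
So R1 = R2 · (V_DC/V_out − 1) = 1.01 × (7.87/6.96 − 1) = 1.01 × 0.1307 = 0.1321 Ω.

R1 ≈ 0.132 Ω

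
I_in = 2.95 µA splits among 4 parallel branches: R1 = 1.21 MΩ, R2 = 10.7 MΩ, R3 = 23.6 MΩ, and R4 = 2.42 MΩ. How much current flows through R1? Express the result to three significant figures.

Total conductance ΣG = 1/1.21 + 1/10.7 + 1/23.6 + 1/2.42 = 1.376 (units of 1/MΩ).
Current divider: I(R1) = I_in · G_k/ΣG = 2.95 × (0.8264/1.376) = 2.95 × 0.6008 = 1.772 µA.

I ≈ 1.77 µA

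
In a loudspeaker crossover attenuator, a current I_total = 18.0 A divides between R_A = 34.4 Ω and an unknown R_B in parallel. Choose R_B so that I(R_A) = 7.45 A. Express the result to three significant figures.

The fraction through R_A equals R_B/(R_A+R_B).
7.45/18.0 = R_B/(R_A + R_B) → R_B = R_A · (0.4139)/(1 − 0.4139) = 34.4 × 0.7062 = 24.29 Ω.

R_B ≈ 24.3 Ω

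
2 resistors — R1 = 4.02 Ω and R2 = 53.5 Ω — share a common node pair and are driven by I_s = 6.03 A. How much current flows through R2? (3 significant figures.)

I ≈ 0.421 A

With just two branches, the current splits inversely with resistance.
So I = 6.03 × 4.02/57.52 = 0.4214 A.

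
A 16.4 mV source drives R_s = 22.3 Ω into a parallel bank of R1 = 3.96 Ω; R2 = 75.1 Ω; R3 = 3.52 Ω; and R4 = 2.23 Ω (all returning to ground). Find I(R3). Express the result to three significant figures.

Combine the parallel branches: R_p = (1/3.96 + 1/75.1 + 1/3.52 + 1/2.23)⁻¹ = 1.002 Ω.
Node voltage V_A = V_in · R_p/(R_s + R_p) = 16.4 × 0.04299 = 0.7050 mV.
I(R3) = V_A / R3 = 0.7050/3.52 = 0.2003 mA.
(Check via current divider: I_total = 0.7038 mA; share G_k/ΣG = 0.2846 → same result.)

I ≈ 0.200 mA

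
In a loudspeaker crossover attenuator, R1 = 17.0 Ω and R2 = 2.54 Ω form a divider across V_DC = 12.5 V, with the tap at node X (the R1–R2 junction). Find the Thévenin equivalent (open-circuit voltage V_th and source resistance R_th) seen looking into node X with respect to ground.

V_th ≈ 1.62 V, R_th ≈ 2.21 Ω

Open-circuit (no load on X): V_th = V_DC · R2/(R1 + R2) = 12.5 × 2.54/(17.00 + 2.54) = 1.625 V.
Zeroing V_DC shorts the top of R1 to ground, so R_th = R1 ‖ R2 = 2.210 Ω.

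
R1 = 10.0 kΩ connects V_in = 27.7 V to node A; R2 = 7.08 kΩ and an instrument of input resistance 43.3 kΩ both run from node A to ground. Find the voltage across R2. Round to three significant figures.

V_out ≈ 10.5 V

First combine the lower leg with the load: R2 ‖ R_L = 6.085 kΩ.
Then V_out = V_in · R2'/(R1 + R2') = 27.7 × 6.085/16.09 = 10.48 V.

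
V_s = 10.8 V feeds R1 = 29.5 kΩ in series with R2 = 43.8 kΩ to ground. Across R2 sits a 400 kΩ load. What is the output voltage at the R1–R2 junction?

The load sits in parallel with R2, giving an effective lower resistance R2' = R2·R_L/(R2+R_L) = 39.48 kΩ.
Voltage divider with the loaded lower leg: V_out = 10.8 × 39.48/(29.5 + 39.48) = 10.8 × 0.5723 = 6.181 V.
(Unloaded it would be 6.45 V; the load pulls it down.)

V_out ≈ 6.18 V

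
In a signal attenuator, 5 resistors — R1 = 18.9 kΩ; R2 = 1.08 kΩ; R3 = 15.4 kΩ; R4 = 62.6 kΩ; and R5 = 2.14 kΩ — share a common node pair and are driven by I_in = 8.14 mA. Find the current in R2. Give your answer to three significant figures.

Conductances: ΣG = 1/18.9 + 1/1.08 + 1/15.4 + 1/62.6 + 1/2.14 = 1.527 (1/kΩ).
R2 takes the fraction G_k/ΣG = 0.9259/1.527 = 0.6064, so I = 8.14 × 0.6064 = 4.936 mA.

I ≈ 4.94 mA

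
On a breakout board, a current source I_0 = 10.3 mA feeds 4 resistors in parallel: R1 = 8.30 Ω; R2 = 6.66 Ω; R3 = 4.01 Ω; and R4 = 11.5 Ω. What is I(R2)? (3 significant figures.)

I ≈ 2.55 mA

Total conductance ΣG = 1/8.30 + 1/6.66 + 1/4.01 + 1/11.5 = 0.6070 (units of 1/Ω).
R2 takes the fraction G_k/ΣG = 0.1502/0.6070 = 0.2474, so I = 10.3 × 0.2474 = 2.548 mA.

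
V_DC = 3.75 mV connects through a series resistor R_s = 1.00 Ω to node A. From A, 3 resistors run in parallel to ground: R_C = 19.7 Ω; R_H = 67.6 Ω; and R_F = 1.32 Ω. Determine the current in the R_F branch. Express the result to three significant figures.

I ≈ 1.56 mA

Combine the parallel branches: R_p = (1/19.7 + 1/67.6 + 1/1.32)⁻¹ = 1.215 Ω.
Node voltage V_A = V_DC · R_p/(R_s + R_p) = 3.75 × 0.5485 = 2.057 mV.
I(R_F) = V_A / R_F = 2.057/1.32 = 1.558 mA.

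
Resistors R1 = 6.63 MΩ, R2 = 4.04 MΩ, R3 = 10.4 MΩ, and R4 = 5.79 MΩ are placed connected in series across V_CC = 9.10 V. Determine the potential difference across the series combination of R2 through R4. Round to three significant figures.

ΣR = 6.63 + 4.04 + 10.4 + 5.79 = 26.86 MΩ.
R_{R2..R4} = 4.04 + 10.4 + 5.79 = 20.23 MΩ.
V = V_CC · R/ΣR = 9.10 × 0.7532 = 6.854 V.

V ≈ 6.85 V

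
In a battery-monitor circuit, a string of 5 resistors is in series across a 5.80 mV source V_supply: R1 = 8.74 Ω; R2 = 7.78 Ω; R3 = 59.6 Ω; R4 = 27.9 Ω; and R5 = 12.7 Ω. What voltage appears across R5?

V ≈ 0.631 mV

Total series resistance ΣR = 8.74 + 7.78 + 59.6 + 27.9 + 12.7 = 116.7 Ω.
By the voltage-divider rule, V = 5.80 × 12.70/116.7 = 0.6311 mV.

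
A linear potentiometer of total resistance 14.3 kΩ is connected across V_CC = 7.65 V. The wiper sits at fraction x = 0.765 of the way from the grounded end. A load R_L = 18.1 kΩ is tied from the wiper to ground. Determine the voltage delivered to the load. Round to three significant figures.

The pot divides into 3.361 kΩ above the wiper and 10.94 kΩ below.
Lower segment in parallel with the load: 10.94 ‖ 18.1 = 6.818 kΩ.
Loaded-divider output: V_out = 7.65 × 0.6699 = 5.124 V.

V_out ≈ 5.12 V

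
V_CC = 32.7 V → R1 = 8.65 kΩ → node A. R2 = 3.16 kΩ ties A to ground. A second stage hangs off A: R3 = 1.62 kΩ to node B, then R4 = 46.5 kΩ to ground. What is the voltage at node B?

Node A sees R2 in parallel with the series input of stage 2, R3 + R4 = 48.12 kΩ.
R2 ‖ (R3+R4) = 2.965 kΩ.
V_A = 32.7 × 2.965/(8.65 + 2.965) = 8.348 V.
Stage 2 is unloaded, so V_B = V_A · R4/(R3+R4) = 8.348 × 46.5/48.12 = 8.067 V.

V_B ≈ 8.07 V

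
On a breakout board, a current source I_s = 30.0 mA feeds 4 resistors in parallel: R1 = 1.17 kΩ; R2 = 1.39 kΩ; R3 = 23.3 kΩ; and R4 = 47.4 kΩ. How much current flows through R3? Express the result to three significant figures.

ΣG = 1/1.17 + 1/1.39 + 1/23.3 + 1/47.4 = 1.638.
Current divider: I(R3) = I_s · G_k/ΣG = 30.0 × (0.04292/1.638) = 30.0 × 0.02620 = 0.7860 mA.

I ≈ 0.786 mA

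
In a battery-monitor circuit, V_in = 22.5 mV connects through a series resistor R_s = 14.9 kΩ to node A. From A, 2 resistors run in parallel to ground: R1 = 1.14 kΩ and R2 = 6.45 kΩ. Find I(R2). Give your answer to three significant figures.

Equivalent of the parallel group: R_p = 0.9688 kΩ.
Node voltage V_A = V_in · R_p/(R_s + R_p) = 22.5 × 0.06105 = 1.374 mV.
Branch current I = V_A/R2 = 1.374/6.45 = 0.2130 µA.
(Check via current divider: I_total = 1.418 µA; share G_k/ΣG = 0.1502 → same result.)

I ≈ 0.213 µA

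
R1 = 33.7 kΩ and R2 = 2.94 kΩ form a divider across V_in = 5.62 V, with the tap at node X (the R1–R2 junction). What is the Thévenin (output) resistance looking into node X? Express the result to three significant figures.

R_th ≈ 2.70 kΩ

With V_in suppressed (replaced by a short), R_th = R1 ‖ R2 = (33.70 × 2.94)/(33.70 + 2.94) = 2.704 kΩ.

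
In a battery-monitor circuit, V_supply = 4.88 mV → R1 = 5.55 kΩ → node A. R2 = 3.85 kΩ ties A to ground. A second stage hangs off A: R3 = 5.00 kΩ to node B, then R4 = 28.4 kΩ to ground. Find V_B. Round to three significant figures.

Node A sees R2 in parallel with the series input of stage 2, R3 + R4 = 33.40 kΩ.
R2 ‖ (R3+R4) = 3.452 kΩ.
V_A = 4.88 × 3.452/(5.55 + 3.452) = 1.871 mV.
Stage 2 is unloaded, so V_B = V_A · R4/(R3+R4) = 1.871 × 28.4/33.40 = 1.591 mV.

V_B ≈ 1.59 mV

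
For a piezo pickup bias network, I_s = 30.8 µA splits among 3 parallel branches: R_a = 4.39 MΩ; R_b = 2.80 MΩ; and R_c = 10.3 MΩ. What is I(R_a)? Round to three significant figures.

Conductances: ΣG = 1/4.39 + 1/2.80 + 1/10.3 = 0.6820 (1/MΩ).
Current divider: I(R_a) = I_s · G_k/ΣG = 30.8 × (0.2278/0.6820) = 30.8 × 0.3340 = 10.29 µA.

I ≈ 10.3 µA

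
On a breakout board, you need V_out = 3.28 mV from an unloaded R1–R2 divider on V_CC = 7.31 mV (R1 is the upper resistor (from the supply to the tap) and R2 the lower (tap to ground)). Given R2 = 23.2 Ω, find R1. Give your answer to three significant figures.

R1 ≈ 28.5 Ω

The divider ratio is R2/(R1+R2) = 3.28/7.31 = 0.4487.
R1 = R2·(1/k − 1) = 23.2 × 1.229 = 28.50 Ω.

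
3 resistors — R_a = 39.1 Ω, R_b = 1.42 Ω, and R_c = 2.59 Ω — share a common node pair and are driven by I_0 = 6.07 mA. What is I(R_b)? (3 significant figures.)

I ≈ 3.83 mA

Total conductance ΣG = 1/39.1 + 1/1.42 + 1/2.59 = 1.116 (units of 1/Ω).
By the current-divider rule, I = I_0 · G_k/ΣG = 6.07 × 0.6311 = 3.831 mA.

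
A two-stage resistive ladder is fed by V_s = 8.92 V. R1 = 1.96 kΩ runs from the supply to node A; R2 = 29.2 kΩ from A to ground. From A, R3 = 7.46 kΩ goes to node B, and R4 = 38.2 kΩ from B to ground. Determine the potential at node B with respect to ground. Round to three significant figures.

Looking into the second stage from A: R3 + R4 = 45.66 kΩ appears in parallel with R2.
R2 ‖ (R3+R4) = 17.81 kΩ.
So V_A = 8.92 × 0.9009 = 8.036 V.
Stage 2 is unloaded, so V_B = V_A · R4/(R3+R4) = 8.036 × 38.2/45.66 = 6.723 V.

V_B ≈ 6.72 V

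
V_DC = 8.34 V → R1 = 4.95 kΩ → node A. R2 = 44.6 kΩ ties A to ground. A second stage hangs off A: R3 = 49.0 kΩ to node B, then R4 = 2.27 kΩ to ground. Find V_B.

V_B ≈ 0.306 V

Node A sees R2 in parallel with the series input of stage 2, R3 + R4 = 51.27 kΩ.
Effective lower resistance at A: R2 ‖ 51.27 = 23.85 kΩ.
So V_A = 8.34 × 0.8281 = 6.907 V.
Stage 2 is unloaded, so V_B = V_A · R4/(R3+R4) = 6.907 × 2.27/51.27 = 0.3058 V.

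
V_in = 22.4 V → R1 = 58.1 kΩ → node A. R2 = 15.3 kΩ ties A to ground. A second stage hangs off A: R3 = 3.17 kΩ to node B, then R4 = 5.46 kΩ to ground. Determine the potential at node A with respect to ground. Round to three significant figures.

V_A ≈ 1.94 V

The second stage (R3 + R4 = 8.630 kΩ) loads node A in parallel with R2.
Effective lower resistance at A: R2 ‖ 8.630 = 5.518 kΩ.
V_A = 22.4 × 5.518/(58.1 + 5.518) = 1.943 V.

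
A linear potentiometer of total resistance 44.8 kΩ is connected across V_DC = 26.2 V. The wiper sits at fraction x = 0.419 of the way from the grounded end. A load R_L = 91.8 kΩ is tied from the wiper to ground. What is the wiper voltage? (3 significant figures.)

V_out ≈ 9.81 V

Lower segment x·R_p = 18.77 kΩ; upper segment (1−x)·R_p = 26.03 kΩ.
R_L loads the lower segment: effective lower R = 15.58 kΩ.
Then V_out = V_DC · 15.58/(26.03 + 15.58) = 9.812 V.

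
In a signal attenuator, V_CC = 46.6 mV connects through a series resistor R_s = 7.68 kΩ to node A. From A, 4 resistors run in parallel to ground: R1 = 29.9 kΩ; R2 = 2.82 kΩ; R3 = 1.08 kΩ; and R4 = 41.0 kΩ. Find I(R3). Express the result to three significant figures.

I ≈ 3.83 µA

Equivalent of the parallel group: R_p = 0.7472 kΩ.
V_A by voltage divider: V_A = 46.6 × 0.7472/(7.68 + 0.7472) = 4.132 mV.
I(R3) = V_A / R3 = 4.132/1.08 = 3.826 µA.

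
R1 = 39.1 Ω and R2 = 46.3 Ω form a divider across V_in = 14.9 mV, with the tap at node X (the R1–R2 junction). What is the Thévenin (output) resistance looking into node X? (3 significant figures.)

R_th ≈ 21.2 Ω

With V_in suppressed (replaced by a short), R_th = R1 ‖ R2 = (39.10 × 46.3)/(39.10 + 46.3) = 21.20 Ω.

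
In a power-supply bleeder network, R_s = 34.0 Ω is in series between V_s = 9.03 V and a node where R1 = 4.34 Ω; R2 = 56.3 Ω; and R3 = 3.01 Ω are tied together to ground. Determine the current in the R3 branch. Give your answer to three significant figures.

I ≈ 0.145 A

Parallel bank: R_p = 1/(1/4.34 + 1/56.3 + 1/3.01) = 1.723 Ω.
Node voltage V_A = V_s · R_p/(R_s + R_p) = 9.03 × 0.04823 = 0.4355 V.
Branch current I = V_A/R3 = 0.4355/3.01 = 0.1447 A.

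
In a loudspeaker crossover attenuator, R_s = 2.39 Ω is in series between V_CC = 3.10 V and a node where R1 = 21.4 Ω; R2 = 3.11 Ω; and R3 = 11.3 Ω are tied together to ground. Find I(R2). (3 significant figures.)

I ≈ 0.477 A

Equivalent of the parallel group: R_p = 2.189 Ω.
Node voltage V_A = V_CC · R_p/(R_s + R_p) = 3.10 × 0.4781 = 1.482 V.
Branch current I = V_A/R2 = 1.482/3.11 = 0.4765 A.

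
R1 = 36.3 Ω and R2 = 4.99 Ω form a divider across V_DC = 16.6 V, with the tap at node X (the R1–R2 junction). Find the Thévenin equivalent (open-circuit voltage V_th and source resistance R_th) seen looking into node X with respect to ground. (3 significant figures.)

V_th ≈ 2.01 V, R_th ≈ 4.39 Ω

With X open, the divider is unloaded: V_th = 16.6 × 4.99/41.29 = 2.006 V.
Zeroing V_DC shorts the top of R1 to ground, so R_th = R1 ‖ R2 = 4.387 Ω.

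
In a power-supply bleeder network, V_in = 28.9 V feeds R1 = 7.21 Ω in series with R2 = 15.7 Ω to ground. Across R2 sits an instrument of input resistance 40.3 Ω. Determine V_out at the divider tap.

R2 ‖ R_L = (15.7 × 40.3)/(15.7 + 40.3) = 11.30 Ω.
Then V_out = V_in · R2'/(R1 + R2') = 28.9 × 11.30/18.51 = 17.64 V.

V_out ≈ 17.6 V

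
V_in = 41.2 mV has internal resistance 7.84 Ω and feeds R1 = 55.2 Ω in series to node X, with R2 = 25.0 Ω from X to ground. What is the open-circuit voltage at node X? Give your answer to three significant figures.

V_th ≈ 11.7 mV

R1' = 7.84 + 55.2 = 63.04 Ω (source resistance + R1).
V_th is the unloaded tap voltage: V_in · R2/(R1'+R2) = 41.2 × 0.2840 = 11.70 mV.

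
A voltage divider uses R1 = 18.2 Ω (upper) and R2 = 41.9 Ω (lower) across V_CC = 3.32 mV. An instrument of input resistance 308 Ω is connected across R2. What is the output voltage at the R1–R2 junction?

First combine the lower leg with the load: R2 ‖ R_L = 36.88 Ω.
Now apply the divider: V_out = 3.32 × 0.6696 = 2.223 mV.

V_out ≈ 2.22 mV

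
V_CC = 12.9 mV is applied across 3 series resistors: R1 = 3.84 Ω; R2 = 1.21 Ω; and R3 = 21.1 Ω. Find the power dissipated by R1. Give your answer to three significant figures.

ΣR = 26.15 Ω → I = 12.9/26.15 = 0.4933 mA.
P = I²R = 0.2434 × 3.84 = 0.9345 µW.

P ≈ 0.934 µW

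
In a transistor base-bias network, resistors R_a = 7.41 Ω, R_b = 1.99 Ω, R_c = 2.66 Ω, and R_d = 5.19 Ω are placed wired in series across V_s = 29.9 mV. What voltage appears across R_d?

ΣR = 7.41 + 1.99 + 2.66 + 5.19 = 17.25 Ω.
By the voltage-divider rule, V = 29.9 × 5.190/17.25 = 8.996 mV.

V ≈ 9.00 mV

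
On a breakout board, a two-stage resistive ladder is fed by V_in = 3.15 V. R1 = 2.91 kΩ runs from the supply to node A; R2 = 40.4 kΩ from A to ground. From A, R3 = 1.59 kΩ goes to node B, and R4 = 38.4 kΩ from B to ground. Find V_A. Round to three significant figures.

Looking into the second stage from A: R3 + R4 = 39.99 kΩ appears in parallel with R2.
Effective lower resistance at A: R2 ‖ 39.99 = 20.10 kΩ.
V_A = 3.15 × 20.10/(2.91 + 20.10) = 2.752 V.

V_A ≈ 2.75 V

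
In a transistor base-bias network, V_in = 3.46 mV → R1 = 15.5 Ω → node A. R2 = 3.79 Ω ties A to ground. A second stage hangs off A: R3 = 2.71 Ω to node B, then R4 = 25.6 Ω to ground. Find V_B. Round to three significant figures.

Looking into the second stage from A: R3 + R4 = 28.31 Ω appears in parallel with R2.
R2 ‖ (R3+R4) = 3.343 Ω.
So V_A = 3.46 × 0.1774 = 0.6138 mV.
Then the unloaded second divider: V_B = V_A × R4/(R3+R4) = 0.6138 × 0.9043 = 0.5550 mV.

V_B ≈ 0.555 mV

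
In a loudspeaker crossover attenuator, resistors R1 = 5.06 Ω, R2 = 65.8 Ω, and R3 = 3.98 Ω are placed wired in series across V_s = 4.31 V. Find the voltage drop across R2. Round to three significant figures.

Series total: ΣR = 5.06 + 65.8 + 3.98 = 74.84 Ω.
V = V_s · R/ΣR = 4.31 × 0.8792 = 3.789 V.

V ≈ 3.79 V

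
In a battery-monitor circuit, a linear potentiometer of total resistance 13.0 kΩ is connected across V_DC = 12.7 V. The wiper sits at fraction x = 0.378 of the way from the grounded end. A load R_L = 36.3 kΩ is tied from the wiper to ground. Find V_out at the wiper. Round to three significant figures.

Split the track: R_lower = x·R_p = 4.914 kΩ, R_upper = (1−x)·R_p = 8.086 kΩ.
Lower segment in parallel with the load: 4.914 ‖ 36.3 = 4.328 kΩ.
Loaded-divider output: V_out = 12.7 × 0.3486 = 4.428 V.
(Unloaded: V_out = x·V_DC = 4.80 V.)

V_out ≈ 4.43 V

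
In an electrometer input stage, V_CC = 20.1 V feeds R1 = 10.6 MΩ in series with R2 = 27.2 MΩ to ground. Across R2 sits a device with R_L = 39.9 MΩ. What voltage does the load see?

First combine the lower leg with the load: R2 ‖ R_L = 16.17 MΩ.
Now apply the divider: V_out = 20.1 × 0.6041 = 12.14 V.

V_out ≈ 12.1 V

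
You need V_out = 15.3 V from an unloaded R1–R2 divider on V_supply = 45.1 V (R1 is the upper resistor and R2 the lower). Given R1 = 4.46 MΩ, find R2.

R2 ≈ 2.29 MΩ

V_out/V_supply = R2/(R1+R2) = 0.3392.
Rearranging, R2 = R1·k/(1−k) = 4.46 × 0.5134 = 2.290 MΩ.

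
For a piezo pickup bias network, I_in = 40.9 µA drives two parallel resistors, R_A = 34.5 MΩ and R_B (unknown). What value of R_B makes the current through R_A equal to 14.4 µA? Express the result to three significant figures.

R_B ≈ 18.7 MΩ

The fraction through R_A equals R_B/(R_A+R_B).
14.4/40.9 = R_B/(R_A + R_B) → R_B = R_A · (0.3521)/(1 − 0.3521) = 34.5 × 0.5434 = 18.75 MΩ.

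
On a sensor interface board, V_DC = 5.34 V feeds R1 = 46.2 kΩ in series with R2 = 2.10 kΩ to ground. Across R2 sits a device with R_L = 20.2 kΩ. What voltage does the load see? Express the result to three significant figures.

The load sits in parallel with R2, giving an effective lower resistance R2' = R2·R_L/(R2+R_L) = 1.902 kΩ.
Now apply the divider: V_out = 5.34 × 0.03955 = 0.2112 V.
(Unloaded it would be 0.232 V; the load pulls it down.)

V_out ≈ 0.211 V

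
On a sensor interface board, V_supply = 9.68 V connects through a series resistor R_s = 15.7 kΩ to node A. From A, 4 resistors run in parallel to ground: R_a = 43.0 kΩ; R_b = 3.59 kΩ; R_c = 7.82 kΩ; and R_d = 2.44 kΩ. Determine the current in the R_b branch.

I ≈ 0.190 mA

Combine the parallel branches: R_p = (1/43.0 + 1/3.59 + 1/7.82 + 1/2.44)⁻¹ = 1.191 kΩ.
Node voltage V_A = V_supply · R_p/(R_s + R_p) = 9.68 × 0.07052 = 0.6826 V.
I(R_b) = V_A / R_b = 0.6826/3.59 = 0.1901 mA.
(Check via current divider: I_total = 0.5731 mA; share G_k/ΣG = 0.3318 → same result.)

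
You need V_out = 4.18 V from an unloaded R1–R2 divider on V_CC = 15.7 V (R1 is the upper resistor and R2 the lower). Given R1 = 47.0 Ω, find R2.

The divider ratio is R2/(R1+R2) = 4.18/15.7 = 0.2662.
R2 = R1 · 0.2662/(1 − 0.2662) = 17.05 Ω.

R2 ≈ 17.1 Ω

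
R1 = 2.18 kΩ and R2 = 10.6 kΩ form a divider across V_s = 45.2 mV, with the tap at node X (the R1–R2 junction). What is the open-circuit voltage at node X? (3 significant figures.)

V_th is the unloaded tap voltage: V_s · R2/(R1+R2) = 45.2 × 0.8294 = 37.49 mV.

V_th ≈ 37.5 mV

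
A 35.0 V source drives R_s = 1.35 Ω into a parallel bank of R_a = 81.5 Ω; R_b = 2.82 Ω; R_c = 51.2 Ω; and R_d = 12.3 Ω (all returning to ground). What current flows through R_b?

Equivalent of the parallel group: R_p = 2.138 Ω.
V_A by voltage divider: V_A = 35.0 × 2.138/(1.35 + 2.138) = 21.45 V.
I(R_b) = V_A / R_b = 21.45/2.82 = 7.608 A.

I ≈ 7.61 A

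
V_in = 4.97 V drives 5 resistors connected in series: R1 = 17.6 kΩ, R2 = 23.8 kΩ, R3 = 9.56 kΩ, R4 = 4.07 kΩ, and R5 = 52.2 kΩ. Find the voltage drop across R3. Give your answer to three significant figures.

V ≈ 0.443 V

ΣR = 17.6 + 23.8 + 9.56 + 4.07 + 52.2 = 107.2 kΩ.
Voltage divider: V = V_in · (9.560 / 107.2) = 4.97 × 0.08915 = 0.4431 V.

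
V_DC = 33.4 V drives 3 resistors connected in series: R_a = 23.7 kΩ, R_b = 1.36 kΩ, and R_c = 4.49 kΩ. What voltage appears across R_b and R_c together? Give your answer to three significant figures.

V ≈ 6.61 V

ΣR = 23.7 + 1.36 + 4.49 = 29.55 kΩ.
R_{R_b..R_c} = 1.36 + 4.49 = 5.850 kΩ.
Voltage divider: V = V_DC · (5.850 / 29.55) = 33.4 × 0.1980 = 6.612 V.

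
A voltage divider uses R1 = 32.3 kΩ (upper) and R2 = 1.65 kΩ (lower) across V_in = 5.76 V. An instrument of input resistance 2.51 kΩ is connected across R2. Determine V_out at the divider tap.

First combine the lower leg with the load: R2 ‖ R_L = 0.9956 kΩ.
Voltage divider with the loaded lower leg: V_out = 5.76 × 0.9956/(32.3 + 0.9956) = 5.76 × 0.02990 = 0.1722 V.
(Unloaded it would be 0.280 V; the load pulls it down.)

V_out ≈ 0.172 V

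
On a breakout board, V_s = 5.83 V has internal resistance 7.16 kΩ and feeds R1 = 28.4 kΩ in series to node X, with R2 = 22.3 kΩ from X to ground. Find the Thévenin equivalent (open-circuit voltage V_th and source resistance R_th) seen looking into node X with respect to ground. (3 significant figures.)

V_th ≈ 2.25 V, R_th ≈ 13.7 kΩ

R1' = 7.16 + 28.4 = 35.56 kΩ (source resistance + R1).
With X open, the divider is unloaded: V_th = 5.83 × 22.3/57.86 = 2.247 V.
Looking into X with the source shorted: R_th = R1'·R2/(R1'+R2) = 35.56 × 22.3/57.86 = 13.71 kΩ.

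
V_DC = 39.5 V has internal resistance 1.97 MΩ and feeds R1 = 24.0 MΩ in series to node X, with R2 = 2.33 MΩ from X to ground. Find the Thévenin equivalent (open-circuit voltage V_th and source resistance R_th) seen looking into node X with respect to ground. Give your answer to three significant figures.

R1' = 1.97 + 24.0 = 25.97 MΩ (source resistance + R1).
Open-circuit (no load on X): V_th = V_DC · R2/(R1' + R2) = 39.5 × 2.33/(25.97 + 2.33) = 3.252 V.
Looking into X with the source shorted: R_th = R1'·R2/(R1'+R2) = 25.97 × 2.33/28.30 = 2.138 MΩ.

V_th ≈ 3.25 V, R_th ≈ 2.14 MΩ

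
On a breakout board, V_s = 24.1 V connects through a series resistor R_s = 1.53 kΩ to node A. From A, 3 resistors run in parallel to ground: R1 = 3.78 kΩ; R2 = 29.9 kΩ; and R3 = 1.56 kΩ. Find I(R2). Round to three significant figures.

Parallel bank: R_p = 1/(1/3.78 + 1/29.9 + 1/1.56) = 1.065 kΩ.
Node voltage V_A = V_s · R_p/(R_s + R_p) = 24.1 × 0.4104 = 9.890 V.
Branch current I = V_A/R2 = 9.890/29.9 = 0.3308 mA.

I ≈ 0.331 mA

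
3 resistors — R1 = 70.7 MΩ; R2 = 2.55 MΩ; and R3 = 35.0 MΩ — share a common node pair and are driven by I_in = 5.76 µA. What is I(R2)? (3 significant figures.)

ΣG = 1/70.7 + 1/2.55 + 1/35.0 = 0.4349.
By the current-divider rule, I = I_in · G_k/ΣG = 5.76 × 0.9018 = 5.194 µA.

I ≈ 5.19 µA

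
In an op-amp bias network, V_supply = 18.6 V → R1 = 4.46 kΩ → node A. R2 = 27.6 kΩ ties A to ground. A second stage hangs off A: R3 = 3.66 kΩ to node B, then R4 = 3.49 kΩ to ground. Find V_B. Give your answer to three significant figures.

The second stage (R3 + R4 = 7.150 kΩ) loads node A in parallel with R2.
Effective lower resistance at A: R2 ‖ 7.150 = 5.679 kΩ.
So V_A = 18.6 × 0.5601 = 10.42 V.
Then the unloaded second divider: V_B = V_A × R4/(R3+R4) = 10.42 × 0.4881 = 5.085 V.

V_B ≈ 5.09 V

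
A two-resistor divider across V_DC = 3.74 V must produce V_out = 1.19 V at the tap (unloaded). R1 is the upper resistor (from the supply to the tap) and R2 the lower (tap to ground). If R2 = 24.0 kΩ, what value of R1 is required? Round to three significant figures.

The divider ratio is R2/(R1+R2) = 1.19/3.74 = 0.3182.
R1 = R2·(1/k − 1) = 24.0 × 2.143 = 51.43 kΩ.

R1 ≈ 51.4 kΩ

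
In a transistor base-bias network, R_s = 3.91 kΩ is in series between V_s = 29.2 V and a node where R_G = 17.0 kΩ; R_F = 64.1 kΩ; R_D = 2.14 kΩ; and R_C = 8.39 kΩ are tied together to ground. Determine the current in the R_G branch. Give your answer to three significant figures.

I ≈ 0.479 mA

Parallel bank: R_p = 1/(1/17.0 + 1/64.1 + 1/2.14 + 1/8.39) = 1.513 kΩ.
Node voltage V_A = V_s · R_p/(R_s + R_p) = 29.2 × 0.2790 = 8.147 V.
Branch current I = V_A/R_G = 8.147/17.0 = 0.4792 mA.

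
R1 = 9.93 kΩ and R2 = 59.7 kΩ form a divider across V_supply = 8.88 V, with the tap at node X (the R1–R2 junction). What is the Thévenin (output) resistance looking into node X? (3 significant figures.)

R_th ≈ 8.51 kΩ

Zeroing V_supply shorts the top of R1 to ground, so R_th = R1 ‖ R2 = 8.514 kΩ.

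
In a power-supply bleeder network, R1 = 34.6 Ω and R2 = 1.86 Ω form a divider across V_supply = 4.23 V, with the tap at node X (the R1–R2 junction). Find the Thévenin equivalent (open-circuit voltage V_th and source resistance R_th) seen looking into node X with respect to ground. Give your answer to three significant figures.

V_th ≈ 0.216 V, R_th ≈ 1.77 Ω

With X open, the divider is unloaded: V_th = 4.23 × 1.86/36.46 = 0.2158 V.
Looking into X with the source shorted: R_th = R1·R2/(R1+R2) = 34.60 × 1.86/36.46 = 1.765 Ω.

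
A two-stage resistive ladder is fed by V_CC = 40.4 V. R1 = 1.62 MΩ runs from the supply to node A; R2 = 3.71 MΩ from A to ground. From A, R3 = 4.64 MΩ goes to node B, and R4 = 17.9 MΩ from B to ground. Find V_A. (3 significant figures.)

Node A sees R2 in parallel with the series input of stage 2, R3 + R4 = 22.54 MΩ.
Effective lower resistance at A: R2 ‖ 22.54 = 3.186 MΩ.
So V_A = 40.4 × 0.6629 = 26.78 V.

V_A ≈ 26.8 V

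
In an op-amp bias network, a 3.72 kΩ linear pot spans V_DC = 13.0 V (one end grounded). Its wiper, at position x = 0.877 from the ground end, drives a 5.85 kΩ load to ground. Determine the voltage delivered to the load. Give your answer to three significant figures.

V_out ≈ 10.7 V

Split the track: R_lower = x·R_p = 3.262 kΩ, R_upper = (1−x)·R_p = 0.4576 kΩ.
R_L loads the lower segment: effective lower R = 2.094 kΩ.
V_out = 13.0 × 2.094/(0.4576 + 2.094) = 10.67 V.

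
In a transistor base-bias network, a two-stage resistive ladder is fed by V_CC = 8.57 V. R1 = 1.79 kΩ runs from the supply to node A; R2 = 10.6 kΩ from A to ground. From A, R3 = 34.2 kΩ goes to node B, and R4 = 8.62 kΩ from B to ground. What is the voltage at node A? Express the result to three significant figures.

V_A ≈ 7.08 V

Node A sees R2 in parallel with the series input of stage 2, R3 + R4 = 42.82 kΩ.
R2 ‖ (R3+R4) = 8.497 kΩ.
First divider: V_A = V_CC · 8.497/(1.79 + 8.497) = 7.079 V.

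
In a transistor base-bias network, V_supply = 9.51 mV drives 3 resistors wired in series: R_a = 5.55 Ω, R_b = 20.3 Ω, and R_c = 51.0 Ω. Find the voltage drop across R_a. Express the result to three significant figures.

Total series resistance ΣR = 5.55 + 20.3 + 51.0 = 76.85 Ω.
Voltage divider: V = V_supply · (5.550 / 76.85) = 9.51 × 0.07222 = 0.6868 mV.

V ≈ 0.687 mV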